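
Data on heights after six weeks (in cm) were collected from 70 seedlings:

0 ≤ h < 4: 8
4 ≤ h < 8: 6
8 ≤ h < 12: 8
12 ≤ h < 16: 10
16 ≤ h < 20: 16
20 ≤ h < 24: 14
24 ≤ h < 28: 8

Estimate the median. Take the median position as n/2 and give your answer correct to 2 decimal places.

16.75

Cumulative frequencies: 8, 14, 22, 32, 48, 62, 70
n = 70; position = n/2 = 35.
This falls in the class 16 ≤ h < 20: L = 16, F = 32, f = 16, h = 4.
Median ≈ 16 + ((35 − 32) / 16) × 4 = 16.7500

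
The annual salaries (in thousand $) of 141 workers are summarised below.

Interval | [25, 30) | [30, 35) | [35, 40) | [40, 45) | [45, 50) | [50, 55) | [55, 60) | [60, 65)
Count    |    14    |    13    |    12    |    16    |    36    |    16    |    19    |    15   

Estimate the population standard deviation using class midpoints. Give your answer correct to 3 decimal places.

10.508

Midpoints: 27.5, 32.5, 37.5, 42.5, 47.5, 52.5, 57.5, 62.5
n = 141, Σfm = 6517.5, mean = 46.2234
Σfm² = 316831.25
Σf(m − x̄)² = Σfm² − (Σfm)²/n = 316831.25 − 6517.5²/141 = 15570.2128
Population variance = 15570.2128 / 141 = 110.4270
Standard deviation = √110.4270 = 10.5084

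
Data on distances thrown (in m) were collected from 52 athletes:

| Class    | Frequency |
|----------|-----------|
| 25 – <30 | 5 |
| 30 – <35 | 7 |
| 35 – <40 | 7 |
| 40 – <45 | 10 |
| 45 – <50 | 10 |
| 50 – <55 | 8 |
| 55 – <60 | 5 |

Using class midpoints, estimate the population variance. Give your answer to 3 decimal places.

Midpoints: 27.5, 32.5, 37.5, 42.5, 47.5, 52.5, 57.5
n = 52, Σfm = 2235, mean = 42.9808
Σfm² = 100225
Σf(m − x̄)² = Σfm² − (Σfm)²/n = 100225 − 2235²/52 = 4162.9808
Population variance = 4162.9808 / 52 = 80.0573

80.057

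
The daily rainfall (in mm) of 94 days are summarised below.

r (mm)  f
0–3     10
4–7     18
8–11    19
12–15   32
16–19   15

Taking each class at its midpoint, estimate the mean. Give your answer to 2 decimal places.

10.52

Midpoints: 1.5, 5.5, 9.5, 13.5, 17.5
Σfm = 10×1.5 + 18×5.5 + 19×9.5 + 32×13.5 + 15×17.5 = 989
n = Σf = 94
Mean = 989 / 94 = 10.5213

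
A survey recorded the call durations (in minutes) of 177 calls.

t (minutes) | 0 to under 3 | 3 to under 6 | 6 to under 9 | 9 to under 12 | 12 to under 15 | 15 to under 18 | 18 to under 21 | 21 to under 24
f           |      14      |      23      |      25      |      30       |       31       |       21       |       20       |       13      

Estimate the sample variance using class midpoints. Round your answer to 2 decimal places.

36.65

Midpoints: 1.5, 4.5, 7.5, 10.5, 13.5, 16.5, 19.5, 22.5
n = 177, Σfm = 2074.5, mean = 11.7203
Σfm² = 30764.25
Σf(m − x̄)² = Σfm² − (Σfm)²/n = 30764.25 − 2074.5²/177 = 6450.4068
Sample variance = 6450.4068 / 176 = 36.6500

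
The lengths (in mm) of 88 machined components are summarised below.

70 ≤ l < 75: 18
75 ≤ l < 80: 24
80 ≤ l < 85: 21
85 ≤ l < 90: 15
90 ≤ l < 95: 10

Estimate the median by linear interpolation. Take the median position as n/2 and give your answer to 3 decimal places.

Cumulative frequencies: 18, 42, 63, 78, 88
n = 88; position = n/2 = 44.
This falls in the class 80 ≤ l < 85: L = 80, F = 42, f = 21, h = 5.
Median ≈ 80 + ((44 − 42) / 21) × 5 = 80.4762

80.476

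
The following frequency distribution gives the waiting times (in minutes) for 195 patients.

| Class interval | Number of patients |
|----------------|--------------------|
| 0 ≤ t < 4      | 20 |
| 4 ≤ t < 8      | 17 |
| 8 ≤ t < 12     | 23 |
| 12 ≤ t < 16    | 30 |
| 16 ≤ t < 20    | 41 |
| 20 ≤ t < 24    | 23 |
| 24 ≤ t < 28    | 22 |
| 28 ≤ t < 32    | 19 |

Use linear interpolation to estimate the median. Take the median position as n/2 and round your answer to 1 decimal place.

Cumulative frequencies: 20, 37, 60, 90, 131, 154, 176, 195
n = 195; position = n/2 = 97.5.
This falls in the class 16 ≤ t < 20: L = 16, F = 90, f = 41, h = 4.
Median ≈ 16 + ((97.5 − 90) / 41) × 4 = 16.7317

16.7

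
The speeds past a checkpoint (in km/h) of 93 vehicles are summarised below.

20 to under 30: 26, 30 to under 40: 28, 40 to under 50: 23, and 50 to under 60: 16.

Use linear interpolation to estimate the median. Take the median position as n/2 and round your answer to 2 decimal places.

37.32

Cumulative frequencies: 26, 54, 77, 93
n = 93; position = n/2 = 46.5.
This falls in the class 30 to under 40: L = 30, F = 26, f = 28, h = 10.
Median ≈ 30 + ((46.5 − 26) / 28) × 10 = 37.3214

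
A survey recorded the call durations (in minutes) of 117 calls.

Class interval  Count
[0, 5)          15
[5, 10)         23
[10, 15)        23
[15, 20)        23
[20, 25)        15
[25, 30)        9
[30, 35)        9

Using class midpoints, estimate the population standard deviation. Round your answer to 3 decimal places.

Midpoints: 2.5, 7.5, 12.5, 17.5, 22.5, 27.5, 32.5
n = 117, Σfm = 1777.5, mean = 15.1923
Σfm² = 35931.25
Σf(m − x̄)² = Σfm² − (Σfm)²/n = 35931.25 − 1777.5²/117 = 8926.9231
Population variance = 8926.9231 / 117 = 76.2985
Standard deviation = √76.2985 = 8.7349

8.735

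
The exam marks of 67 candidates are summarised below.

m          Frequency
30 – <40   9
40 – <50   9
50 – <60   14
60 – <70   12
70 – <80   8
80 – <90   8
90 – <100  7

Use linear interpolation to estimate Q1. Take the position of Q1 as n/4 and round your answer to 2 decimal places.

Cumulative frequencies: 9, 18, 32, 44, 52, 60, 67
n = 67; position = n/4 = 16.75.
This falls in the class 40 – <50: L = 40, F = 9, f = 9, h = 10.
Lower quartile ≈ 40 + ((16.75 − 9) / 9) × 10 = 48.6111

48.61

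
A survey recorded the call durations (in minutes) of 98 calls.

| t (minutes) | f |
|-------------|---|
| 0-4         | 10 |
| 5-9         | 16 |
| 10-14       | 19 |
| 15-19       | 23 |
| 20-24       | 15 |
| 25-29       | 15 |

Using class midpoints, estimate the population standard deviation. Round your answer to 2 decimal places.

7.74

Midpoints: 2, 7, 12, 17, 22, 27
n = 98, Σfm = 1486, mean = 15.1633
Σfm² = 28402
Σf(m − x̄)² = Σfm² − (Σfm)²/n = 28402 − 1486²/98 = 5869.3878
Population variance = 5869.3878 / 98 = 59.8917
Standard deviation = √59.8917 = 7.7390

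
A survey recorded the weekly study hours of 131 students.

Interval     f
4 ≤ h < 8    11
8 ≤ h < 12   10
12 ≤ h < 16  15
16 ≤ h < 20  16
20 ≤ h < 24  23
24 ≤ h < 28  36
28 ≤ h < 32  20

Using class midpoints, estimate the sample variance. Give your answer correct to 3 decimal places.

54.550

Midpoints: 6, 10, 14, 18, 22, 26, 30
n = 131, Σfm = 2706, mean = 20.6565
Σfm² = 62988
Σf(m − x̄)² = Σfm² − (Σfm)²/n = 62988 − 2706²/131 = 7091.5420
Sample variance = 7091.5420 / 130 = 54.5503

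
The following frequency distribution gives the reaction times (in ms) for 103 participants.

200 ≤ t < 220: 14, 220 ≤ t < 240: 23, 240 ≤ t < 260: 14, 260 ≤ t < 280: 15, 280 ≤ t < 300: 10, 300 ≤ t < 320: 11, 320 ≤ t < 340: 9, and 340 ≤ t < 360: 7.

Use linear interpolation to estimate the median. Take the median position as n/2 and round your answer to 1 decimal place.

260.7

Cumulative frequencies: 14, 37, 51, 66, 76, 87, 96, 103
n = 103; position = n/2 = 51.5.
This falls in the class 260 ≤ t < 280: L = 260, F = 51, f = 15, h = 20.
Median ≈ 260 + ((51.5 − 51) / 15) × 20 = 260.6667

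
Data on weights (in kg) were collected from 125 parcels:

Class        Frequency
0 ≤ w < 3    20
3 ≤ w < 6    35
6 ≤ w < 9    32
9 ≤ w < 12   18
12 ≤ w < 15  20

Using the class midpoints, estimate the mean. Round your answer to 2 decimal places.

7.09

Midpoints: 1.5, 4.5, 7.5, 10.5, 13.5
Σfm = 20×1.5 + 35×4.5 + 32×7.5 + 18×10.5 + 20×13.5 = 886.5
n = Σf = 125
Mean = 886.5 / 125 = 7.0920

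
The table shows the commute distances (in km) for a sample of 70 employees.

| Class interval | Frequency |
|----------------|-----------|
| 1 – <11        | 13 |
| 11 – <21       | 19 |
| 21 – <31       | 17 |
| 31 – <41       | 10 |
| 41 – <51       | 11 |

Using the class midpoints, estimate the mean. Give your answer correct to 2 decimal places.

24.14

Midpoints: 6, 16, 26, 36, 46
Σfm = 13×6 + 19×16 + 17×26 + 10×36 + 11×46 = 1690
n = Σf = 70
Mean = 1690 / 70 = 24.1429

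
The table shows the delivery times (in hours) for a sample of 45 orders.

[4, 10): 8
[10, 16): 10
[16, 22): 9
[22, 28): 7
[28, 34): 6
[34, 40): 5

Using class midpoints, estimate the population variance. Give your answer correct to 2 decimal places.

93.26

Midpoints: 7, 13, 19, 25, 31, 37
n = 45, Σfm = 903, mean = 20.0667
Σfm² = 22317
Σf(m − x̄)² = Σfm² − (Σfm)²/n = 22317 − 903²/45 = 4196.8000
Population variance = 4196.8000 / 45 = 93.2622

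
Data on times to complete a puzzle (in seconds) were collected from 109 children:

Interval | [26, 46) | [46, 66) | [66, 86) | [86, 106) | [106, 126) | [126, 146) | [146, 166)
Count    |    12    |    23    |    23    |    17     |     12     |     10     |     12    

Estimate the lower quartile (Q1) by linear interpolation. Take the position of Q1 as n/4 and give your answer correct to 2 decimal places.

Cumulative frequencies: 12, 35, 58, 75, 87, 97, 109
n = 109; position = n/4 = 27.25.
This falls in the class [46, 66): L = 46, F = 12, f = 23, h = 20.
Lower quartile ≈ 46 + ((27.25 − 12) / 23) × 20 = 59.2609

59.26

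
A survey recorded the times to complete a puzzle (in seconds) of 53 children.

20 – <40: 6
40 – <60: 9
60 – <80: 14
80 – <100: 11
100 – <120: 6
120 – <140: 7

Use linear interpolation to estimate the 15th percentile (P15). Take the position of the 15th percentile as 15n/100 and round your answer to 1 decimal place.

Cumulative frequencies: 6, 15, 29, 40, 46, 53
n = 53; position = 15n/100 = 7.95.
This falls in the class 40 – <60: L = 40, F = 6, f = 9, h = 20.
15th percentile ≈ 40 + ((7.95 − 6) / 9) × 20 = 44.3333

44.3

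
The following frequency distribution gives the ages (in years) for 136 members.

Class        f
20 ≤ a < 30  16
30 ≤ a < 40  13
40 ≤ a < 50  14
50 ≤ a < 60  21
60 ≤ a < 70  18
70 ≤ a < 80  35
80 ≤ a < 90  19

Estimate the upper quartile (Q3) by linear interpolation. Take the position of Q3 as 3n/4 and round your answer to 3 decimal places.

Cumulative frequencies: 16, 29, 43, 64, 82, 117, 136
n = 136; position = 3n/4 = 102.
This falls in the class 70 ≤ a < 80: L = 70, F = 82, f = 35, h = 10.
Upper quartile ≈ 70 + ((102 − 82) / 35) × 10 = 75.7143

75.714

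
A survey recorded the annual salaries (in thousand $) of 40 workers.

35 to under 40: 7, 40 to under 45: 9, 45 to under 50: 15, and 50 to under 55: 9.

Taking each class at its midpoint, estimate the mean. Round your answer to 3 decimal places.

Midpoints: 37.5, 42.5, 47.5, 52.5
Σfm = 7×37.5 + 9×42.5 + 15×47.5 + 9×52.5 = 1830
n = Σf = 40
Mean = 1830 / 40 = 45.7500

45.750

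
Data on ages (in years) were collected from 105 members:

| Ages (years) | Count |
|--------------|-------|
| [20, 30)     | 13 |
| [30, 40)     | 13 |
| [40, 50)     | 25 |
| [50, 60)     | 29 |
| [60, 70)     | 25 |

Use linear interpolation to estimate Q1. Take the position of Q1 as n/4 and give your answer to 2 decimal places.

40.10

Cumulative frequencies: 13, 26, 51, 80, 105
n = 105; position = n/4 = 26.25.
This falls in the class [40, 50): L = 40, F = 26, f = 25, h = 10.
Lower quartile ≈ 40 + ((26.25 − 26) / 25) × 10 = 40.1000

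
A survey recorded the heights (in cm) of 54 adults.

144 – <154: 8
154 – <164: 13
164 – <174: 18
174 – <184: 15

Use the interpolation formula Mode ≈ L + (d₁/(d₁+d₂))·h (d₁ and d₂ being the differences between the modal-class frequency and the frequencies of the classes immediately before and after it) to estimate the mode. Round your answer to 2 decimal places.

Modal class: 164 – <174 (highest frequency 18).
d₁ = 18 − 13 = 5, d₂ = 18 − 15 = 3
Mode ≈ 164 + (5/(5+3)) × 10 = 164 + 6.2500 = 170.2500

170.25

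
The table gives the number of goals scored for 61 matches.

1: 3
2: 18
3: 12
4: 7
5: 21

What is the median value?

3

Cumulative frequencies: 3, 21, 33, 40, 61
n = 61, so the median is the value in position (n+1)/2 = 31.
Position 31 falls at value 3.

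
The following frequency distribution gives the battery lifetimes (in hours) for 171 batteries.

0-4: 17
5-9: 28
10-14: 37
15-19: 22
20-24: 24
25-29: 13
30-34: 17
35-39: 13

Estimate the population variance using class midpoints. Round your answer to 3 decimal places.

107.972

Midpoints: 2, 7, 12, 17, 22, 27, 32, 37
n = 171, Σfm = 2952, mean = 17.2632
Σfm² = 69424
Σf(m − x̄)² = Σfm² − (Σfm)²/n = 69424 − 2952²/171 = 18463.1579
Population variance = 18463.1579 / 171 = 107.9717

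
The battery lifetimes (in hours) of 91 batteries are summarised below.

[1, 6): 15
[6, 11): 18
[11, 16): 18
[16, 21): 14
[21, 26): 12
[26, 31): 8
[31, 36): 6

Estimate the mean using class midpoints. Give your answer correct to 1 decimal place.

Midpoints: 3.5, 8.5, 13.5, 18.5, 23.5, 28.5, 33.5
Σfm = 15×3.5 + 18×8.5 + 18×13.5 + 14×18.5 + 12×23.5 + 8×28.5 + 6×33.5 = 1418.5
n = Σf = 91
Mean = 1418.5 / 91 = 15.5879

15.6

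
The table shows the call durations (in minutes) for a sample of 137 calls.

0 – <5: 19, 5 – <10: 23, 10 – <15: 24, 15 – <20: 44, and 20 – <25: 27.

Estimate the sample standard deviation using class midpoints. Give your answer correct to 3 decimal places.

6.656

Midpoints: 2.5, 7.5, 12.5, 17.5, 22.5
n = 137, Σfm = 1897.5, mean = 13.8504
Σfm² = 32306.25
Σf(m − x̄)² = Σfm² − (Σfm)²/n = 32306.25 − 1897.5²/137 = 6025.1825
Sample variance = 6025.1825 / 136 = 44.3028
Standard deviation = √44.3028 = 6.6560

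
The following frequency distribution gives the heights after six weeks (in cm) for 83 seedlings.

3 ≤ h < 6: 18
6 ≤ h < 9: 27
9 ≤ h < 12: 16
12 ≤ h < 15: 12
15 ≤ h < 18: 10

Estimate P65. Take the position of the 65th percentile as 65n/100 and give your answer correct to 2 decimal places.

Cumulative frequencies: 18, 45, 61, 73, 83
n = 83; position = 65n/100 = 53.95.
This falls in the class 9 ≤ h < 12: L = 9, F = 45, f = 16, h = 3.
65th percentile ≈ 9 + ((53.95 − 45) / 16) × 3 = 10.6781

10.68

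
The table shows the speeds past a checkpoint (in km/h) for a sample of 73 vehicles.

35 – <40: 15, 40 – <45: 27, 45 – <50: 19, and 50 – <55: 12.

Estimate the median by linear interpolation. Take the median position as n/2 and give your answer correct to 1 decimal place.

Cumulative frequencies: 15, 42, 61, 73
n = 73; position = n/2 = 36.5.
This falls in the class 40 – <45: L = 40, F = 15, f = 27, h = 5.
Median ≈ 40 + ((36.5 − 15) / 27) × 5 = 43.9815

44.0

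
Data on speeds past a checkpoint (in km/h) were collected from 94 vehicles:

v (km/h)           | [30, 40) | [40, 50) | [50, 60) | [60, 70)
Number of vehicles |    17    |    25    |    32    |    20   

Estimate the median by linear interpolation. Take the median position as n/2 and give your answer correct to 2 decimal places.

Cumulative frequencies: 17, 42, 74, 94
n = 94; position = n/2 = 47.
This falls in the class [50, 60): L = 50, F = 42, f = 32, h = 10.
Median ≈ 50 + ((47 − 42) / 32) × 10 = 51.5625

51.56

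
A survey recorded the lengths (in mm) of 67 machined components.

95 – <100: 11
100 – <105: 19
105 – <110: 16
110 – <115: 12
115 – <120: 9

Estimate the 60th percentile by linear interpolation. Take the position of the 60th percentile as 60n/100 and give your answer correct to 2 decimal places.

Cumulative frequencies: 11, 30, 46, 58, 67
n = 67; position = 60n/100 = 40.2.
This falls in the class 105 – <110: L = 105, F = 30, f = 16, h = 5.
60th percentile ≈ 105 + ((40.2 − 30) / 16) × 5 = 108.1875

108.19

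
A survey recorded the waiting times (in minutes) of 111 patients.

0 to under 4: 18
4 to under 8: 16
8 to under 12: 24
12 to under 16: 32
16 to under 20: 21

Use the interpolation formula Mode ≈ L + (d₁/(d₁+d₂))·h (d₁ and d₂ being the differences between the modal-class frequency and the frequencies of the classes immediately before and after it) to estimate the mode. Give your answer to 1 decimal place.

Modal class: 12 to under 16 (highest frequency 32).
d₁ = 32 − 24 = 8, d₂ = 32 − 21 = 11
Mode ≈ 12 + (8/(8+11)) × 4 = 12 + 1.6842 = 13.6842

13.7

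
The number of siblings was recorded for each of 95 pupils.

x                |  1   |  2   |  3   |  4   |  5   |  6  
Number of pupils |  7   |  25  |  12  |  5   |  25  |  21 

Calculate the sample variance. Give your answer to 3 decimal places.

2.993

Values: 1, 2, 3, 4, 5, 6
n = 95, Σfx = 364, mean = 3.8316
Σfx² = 1676
Σf(x − x̄)² = Σfx² − (Σfx)²/n = 1676 − 364²/95 = 281.3053
Sample variance = 281.3053 / 94 = 2.9926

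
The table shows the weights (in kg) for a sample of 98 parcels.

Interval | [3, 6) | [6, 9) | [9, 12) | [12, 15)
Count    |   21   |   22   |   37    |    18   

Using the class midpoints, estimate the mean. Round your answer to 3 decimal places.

9.092

Midpoints: 4.5, 7.5, 10.5, 13.5
Σfm = 21×4.5 + 22×7.5 + 37×10.5 + 18×13.5 = 891
n = Σf = 98
Mean = 891 / 98 = 9.0918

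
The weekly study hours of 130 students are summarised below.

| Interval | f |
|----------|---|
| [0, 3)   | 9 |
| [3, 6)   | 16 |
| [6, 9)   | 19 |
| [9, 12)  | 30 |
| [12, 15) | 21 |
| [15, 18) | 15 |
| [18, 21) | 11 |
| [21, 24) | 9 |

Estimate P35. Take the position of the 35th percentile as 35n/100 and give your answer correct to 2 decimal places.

Cumulative frequencies: 9, 25, 44, 74, 95, 110, 121, 130
n = 130; position = 35n/100 = 45.5.
This falls in the class [9, 12): L = 9, F = 44, f = 30, h = 3.
35th percentile ≈ 9 + ((45.5 − 44) / 30) × 3 = 9.1500

9.15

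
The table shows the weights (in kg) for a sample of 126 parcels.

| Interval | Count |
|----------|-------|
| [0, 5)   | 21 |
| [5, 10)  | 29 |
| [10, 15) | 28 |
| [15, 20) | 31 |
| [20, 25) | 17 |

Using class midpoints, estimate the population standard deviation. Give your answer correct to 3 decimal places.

6.481

Midpoints: 2.5, 7.5, 12.5, 17.5, 22.5
n = 126, Σfm = 1545, mean = 12.2619
Σfm² = 24237.5
Σf(m − x̄)² = Σfm² − (Σfm)²/n = 24237.5 − 1545²/126 = 5292.8571
Population variance = 5292.8571 / 126 = 42.0068
Standard deviation = √42.0068 = 6.4813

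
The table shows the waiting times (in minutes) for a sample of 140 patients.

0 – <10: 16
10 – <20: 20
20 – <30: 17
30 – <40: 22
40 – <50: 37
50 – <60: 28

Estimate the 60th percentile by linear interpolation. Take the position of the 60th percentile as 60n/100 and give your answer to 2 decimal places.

Cumulative frequencies: 16, 36, 53, 75, 112, 140
n = 140; position = 60n/100 = 84.
This falls in the class 40 – <50: L = 40, F = 75, f = 37, h = 10.
60th percentile ≈ 40 + ((84 − 75) / 37) × 10 = 42.4324

42.43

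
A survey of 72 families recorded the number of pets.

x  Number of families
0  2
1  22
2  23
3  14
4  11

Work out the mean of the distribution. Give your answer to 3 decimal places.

Values: 0, 1, 2, 3, 4
Σfx = 2×0 + 22×1 + 23×2 + 14×3 + 11×4 = 154
n = Σf = 72
Mean = 154 / 72 = 2.1389

2.139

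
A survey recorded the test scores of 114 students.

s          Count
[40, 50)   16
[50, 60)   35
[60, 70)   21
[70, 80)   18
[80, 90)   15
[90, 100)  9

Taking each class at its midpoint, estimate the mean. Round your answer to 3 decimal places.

65.702

Midpoints: 45, 55, 65, 75, 85, 95
Σfm = 16×45 + 35×55 + 21×65 + 18×75 + 15×85 + 9×95 = 7490
n = Σf = 114
Mean = 7490 / 114 = 65.7018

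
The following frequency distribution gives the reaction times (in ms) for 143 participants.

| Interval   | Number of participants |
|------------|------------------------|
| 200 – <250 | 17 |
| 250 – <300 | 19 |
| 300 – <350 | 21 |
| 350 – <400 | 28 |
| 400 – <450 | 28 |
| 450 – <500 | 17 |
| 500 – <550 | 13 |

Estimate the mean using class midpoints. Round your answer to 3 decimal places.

371.853

Midpoints: 225, 275, 325, 375, 425, 475, 525
Σfm = 17×225 + 19×275 + 21×325 + 28×375 + 28×425 + 17×475 + 13×525 = 53175
n = Σf = 143
Mean = 53175 / 143 = 371.8531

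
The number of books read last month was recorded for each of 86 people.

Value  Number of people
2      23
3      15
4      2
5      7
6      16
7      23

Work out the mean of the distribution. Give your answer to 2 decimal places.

4.55

Values: 2, 3, 4, 5, 6, 7
Σfx = 23×2 + 15×3 + 2×4 + 7×5 + 16×6 + 23×7 = 391
n = Σf = 86
Mean = 391 / 86 = 4.5465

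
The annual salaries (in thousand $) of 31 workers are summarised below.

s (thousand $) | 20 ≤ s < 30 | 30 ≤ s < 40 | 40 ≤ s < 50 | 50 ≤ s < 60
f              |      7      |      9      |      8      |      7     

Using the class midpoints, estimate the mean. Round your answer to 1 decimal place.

39.8

Midpoints: 25, 35, 45, 55
Σfm = 7×25 + 9×35 + 8×45 + 7×55 = 1235
n = Σf = 31
Mean = 1235 / 31 = 39.8387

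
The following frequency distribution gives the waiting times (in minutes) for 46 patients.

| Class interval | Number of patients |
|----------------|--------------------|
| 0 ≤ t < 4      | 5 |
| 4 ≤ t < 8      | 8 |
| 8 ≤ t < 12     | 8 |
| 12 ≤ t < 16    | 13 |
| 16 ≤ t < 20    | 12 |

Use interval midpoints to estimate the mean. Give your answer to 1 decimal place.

11.7

Midpoints: 2, 6, 10, 14, 18
Σfm = 5×2 + 8×6 + 8×10 + 13×14 + 12×18 = 536
n = Σf = 46
Mean = 536 / 46 = 11.6522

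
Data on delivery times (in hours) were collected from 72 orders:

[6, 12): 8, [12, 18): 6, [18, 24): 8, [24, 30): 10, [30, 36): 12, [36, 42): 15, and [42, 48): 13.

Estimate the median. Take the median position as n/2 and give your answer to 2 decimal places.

Cumulative frequencies: 8, 14, 22, 32, 44, 59, 72
n = 72; position = n/2 = 36.
This falls in the class [30, 36): L = 30, F = 32, f = 12, h = 6.
Median ≈ 30 + ((36 − 32) / 12) × 6 = 32.0000

32.00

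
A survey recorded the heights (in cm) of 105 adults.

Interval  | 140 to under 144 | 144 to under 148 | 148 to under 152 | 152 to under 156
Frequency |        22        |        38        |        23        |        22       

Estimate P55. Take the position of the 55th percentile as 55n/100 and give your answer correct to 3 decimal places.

Cumulative frequencies: 22, 60, 83, 105
n = 105; position = 55n/100 = 57.75.
This falls in the class 144 to under 148: L = 144, F = 22, f = 38, h = 4.
55th percentile ≈ 144 + ((57.75 − 22) / 38) × 4 = 147.7632

147.763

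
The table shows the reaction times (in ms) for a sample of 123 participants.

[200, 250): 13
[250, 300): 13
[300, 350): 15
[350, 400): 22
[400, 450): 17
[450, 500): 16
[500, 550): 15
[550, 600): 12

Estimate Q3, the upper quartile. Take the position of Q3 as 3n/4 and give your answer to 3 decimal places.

488.281

Cumulative frequencies: 13, 26, 41, 63, 80, 96, 111, 123
n = 123; position = 3n/4 = 92.25.
This falls in the class [450, 500): L = 450, F = 80, f = 16, h = 50.
Upper quartile ≈ 450 + ((92.25 − 80) / 16) × 50 = 488.2812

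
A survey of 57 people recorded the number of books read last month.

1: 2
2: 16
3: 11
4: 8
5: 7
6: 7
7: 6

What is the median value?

Cumulative frequencies: 2, 18, 29, 37, 44, 51, 57
n = 57, so the median is the value in position (n+1)/2 = 29.
Position 29 falls at value 3.

3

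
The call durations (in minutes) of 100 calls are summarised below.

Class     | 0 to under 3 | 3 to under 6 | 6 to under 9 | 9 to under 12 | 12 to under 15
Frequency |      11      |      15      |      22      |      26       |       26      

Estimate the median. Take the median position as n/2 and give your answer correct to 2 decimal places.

9.23

Cumulative frequencies: 11, 26, 48, 74, 100
n = 100; position = n/2 = 50.
This falls in the class 9 to under 12: L = 9, F = 48, f = 26, h = 3.
Median ≈ 9 + ((50 − 48) / 26) × 3 = 9.2308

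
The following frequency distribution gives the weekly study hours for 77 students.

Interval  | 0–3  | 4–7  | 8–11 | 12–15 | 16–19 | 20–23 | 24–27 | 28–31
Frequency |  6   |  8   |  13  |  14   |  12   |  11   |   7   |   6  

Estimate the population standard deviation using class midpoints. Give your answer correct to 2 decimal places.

7.90

Midpoints: 1.5, 5.5, 9.5, 13.5, 17.5, 21.5, 25.5, 29.5
n = 77, Σfm = 1167.5, mean = 15.1623
Σfm² = 22513.25
Σf(m − x̄)² = Σfm² − (Σfm)²/n = 22513.25 − 1167.5²/77 = 4811.2208
Population variance = 4811.2208 / 77 = 62.4834
Standard deviation = √62.4834 = 7.9046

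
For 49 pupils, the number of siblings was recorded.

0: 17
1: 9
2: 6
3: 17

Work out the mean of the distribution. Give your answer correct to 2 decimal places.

1.47

Values: 0, 1, 2, 3
Σfx = 17×0 + 9×1 + 6×2 + 17×3 = 72
n = Σf = 49
Mean = 72 / 49 = 1.4694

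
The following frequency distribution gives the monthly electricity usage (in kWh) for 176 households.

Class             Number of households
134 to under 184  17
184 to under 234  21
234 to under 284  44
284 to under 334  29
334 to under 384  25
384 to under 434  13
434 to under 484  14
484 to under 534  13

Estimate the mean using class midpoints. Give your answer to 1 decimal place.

311.3

Midpoints: 159, 209, 259, 309, 359, 409, 459, 509
Σfm = 17×159 + 21×209 + 44×259 + 29×309 + 25×359 + 13×409 + 14×459 + 13×509 = 54784
n = Σf = 176
Mean = 54784 / 176 = 311.2727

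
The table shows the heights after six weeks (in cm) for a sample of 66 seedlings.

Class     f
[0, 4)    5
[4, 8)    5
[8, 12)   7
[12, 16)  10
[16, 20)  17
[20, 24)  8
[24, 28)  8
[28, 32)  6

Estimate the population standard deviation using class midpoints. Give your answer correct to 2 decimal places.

7.83

Midpoints: 2, 6, 10, 14, 18, 22, 26, 30
n = 66, Σfm = 1120, mean = 16.9697
Σfm² = 23048
Σf(m − x̄)² = Σfm² − (Σfm)²/n = 23048 − 1120²/66 = 4041.9394
Population variance = 4041.9394 / 66 = 61.2415
Standard deviation = √61.2415 = 7.8257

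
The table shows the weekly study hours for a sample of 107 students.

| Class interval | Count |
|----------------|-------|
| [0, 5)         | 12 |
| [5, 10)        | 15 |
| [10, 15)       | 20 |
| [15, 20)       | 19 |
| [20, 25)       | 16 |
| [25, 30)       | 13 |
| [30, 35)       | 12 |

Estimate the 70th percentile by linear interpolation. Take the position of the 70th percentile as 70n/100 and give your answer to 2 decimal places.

22.78

Cumulative frequencies: 12, 27, 47, 66, 82, 95, 107
n = 107; position = 70n/100 = 74.9.
This falls in the class [20, 25): L = 20, F = 66, f = 16, h = 5.
70th percentile ≈ 20 + ((74.9 − 66) / 16) × 5 = 22.7812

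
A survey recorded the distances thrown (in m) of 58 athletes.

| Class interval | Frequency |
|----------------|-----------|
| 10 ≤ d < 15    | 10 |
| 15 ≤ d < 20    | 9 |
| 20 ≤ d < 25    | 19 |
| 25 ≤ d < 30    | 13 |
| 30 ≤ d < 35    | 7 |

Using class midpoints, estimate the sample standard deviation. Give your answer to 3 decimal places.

Midpoints: 12.5, 17.5, 22.5, 27.5, 32.5
n = 58, Σfm = 1295, mean = 22.3276
Σfm² = 31162.5
Σf(m − x̄)² = Σfm² − (Σfm)²/n = 31162.5 − 1295²/58 = 2248.2759
Sample variance = 2248.2759 / 57 = 39.4434
Standard deviation = √39.4434 = 6.2804

6.280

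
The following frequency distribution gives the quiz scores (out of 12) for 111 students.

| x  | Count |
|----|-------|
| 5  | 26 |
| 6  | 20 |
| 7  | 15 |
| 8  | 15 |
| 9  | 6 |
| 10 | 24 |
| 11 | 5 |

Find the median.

Cumulative frequencies: 26, 46, 61, 76, 82, 106, 111
n = 111, so the median is the value in position (n+1)/2 = 56.
Position 56 falls at value 7.

7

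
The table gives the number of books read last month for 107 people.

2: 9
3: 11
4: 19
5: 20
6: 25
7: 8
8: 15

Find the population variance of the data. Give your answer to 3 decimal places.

Values: 2, 3, 4, 5, 6, 7, 8
n = 107, Σfx = 553, mean = 5.1682
Σfx² = 3191
Σf(x − x̄)² = Σfx² − (Σfx)²/n = 3191 − 553²/107 = 332.9720
Population variance = 332.9720 / 107 = 3.1119

3.112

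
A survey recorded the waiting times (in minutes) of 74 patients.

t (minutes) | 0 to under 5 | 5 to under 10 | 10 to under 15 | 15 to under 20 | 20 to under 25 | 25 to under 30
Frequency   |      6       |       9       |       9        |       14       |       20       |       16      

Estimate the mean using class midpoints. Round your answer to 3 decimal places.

Midpoints: 2.5, 7.5, 12.5, 17.5, 22.5, 27.5
Σfm = 6×2.5 + 9×7.5 + 9×12.5 + 14×17.5 + 20×22.5 + 16×27.5 = 1330
n = Σf = 74
Mean = 1330 / 74 = 17.9730

17.973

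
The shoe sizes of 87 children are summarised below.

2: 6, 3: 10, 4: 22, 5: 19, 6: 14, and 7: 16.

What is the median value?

Cumulative frequencies: 6, 16, 38, 57, 71, 87
n = 87, so the median is the value in position (n+1)/2 = 44.
Position 44 falls at value 5.

5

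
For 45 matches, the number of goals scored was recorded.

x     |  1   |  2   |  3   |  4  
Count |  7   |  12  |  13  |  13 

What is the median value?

3

Cumulative frequencies: 7, 19, 32, 45
n = 45, so the median is the value in position (n+1)/2 = 23.
Position 23 falls at value 3.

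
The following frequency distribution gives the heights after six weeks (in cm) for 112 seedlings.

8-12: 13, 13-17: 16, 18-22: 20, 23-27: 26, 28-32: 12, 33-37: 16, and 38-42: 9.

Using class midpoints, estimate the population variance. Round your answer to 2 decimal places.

Midpoints: 10, 15, 20, 25, 30, 35, 40
n = 112, Σfm = 2700, mean = 24.1071
Σfm² = 73950
Σf(m − x̄)² = Σfm² − (Σfm)²/n = 73950 − 2700²/112 = 8860.7143
Population variance = 8860.7143 / 112 = 79.1135

79.11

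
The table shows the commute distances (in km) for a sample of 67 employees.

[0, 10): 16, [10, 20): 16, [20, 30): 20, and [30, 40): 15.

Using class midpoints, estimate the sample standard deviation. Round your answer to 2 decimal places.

10.92

Midpoints: 5, 15, 25, 35
n = 67, Σfm = 1345, mean = 20.0746
Σfm² = 34875
Σf(m − x̄)² = Σfm² − (Σfm)²/n = 34875 − 1345²/67 = 7874.6269
Sample variance = 7874.6269 / 66 = 119.3125
Standard deviation = √119.3125 = 10.9230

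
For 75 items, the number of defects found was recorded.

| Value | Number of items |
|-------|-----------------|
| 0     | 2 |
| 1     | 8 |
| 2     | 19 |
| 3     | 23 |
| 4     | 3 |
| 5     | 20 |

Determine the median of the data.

3

Cumulative frequencies: 2, 10, 29, 52, 55, 75
n = 75, so the median is the value in position (n+1)/2 = 38.
Position 38 falls at value 3.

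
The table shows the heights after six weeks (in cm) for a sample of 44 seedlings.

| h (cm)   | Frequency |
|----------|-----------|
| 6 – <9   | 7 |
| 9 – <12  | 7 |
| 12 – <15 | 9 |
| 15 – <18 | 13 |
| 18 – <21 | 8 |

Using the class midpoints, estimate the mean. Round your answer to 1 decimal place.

Midpoints: 7.5, 10.5, 13.5, 16.5, 19.5
Σfm = 7×7.5 + 7×10.5 + 9×13.5 + 13×16.5 + 8×19.5 = 618
n = Σf = 44
Mean = 618 / 44 = 14.0455

14.0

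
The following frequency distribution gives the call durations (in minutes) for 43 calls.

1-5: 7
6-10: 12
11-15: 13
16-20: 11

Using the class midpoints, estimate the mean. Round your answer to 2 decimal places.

Midpoints: 3, 8, 13, 18
Σfm = 7×3 + 12×8 + 13×13 + 11×18 = 484
n = Σf = 43
Mean = 484 / 43 = 11.2558

11.26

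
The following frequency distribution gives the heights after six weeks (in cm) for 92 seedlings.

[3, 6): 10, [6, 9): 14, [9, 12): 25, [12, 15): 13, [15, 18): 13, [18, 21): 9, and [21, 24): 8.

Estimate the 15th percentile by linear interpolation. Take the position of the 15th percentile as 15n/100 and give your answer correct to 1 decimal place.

Cumulative frequencies: 10, 24, 49, 62, 75, 84, 92
n = 92; position = 15n/100 = 13.8.
This falls in the class [6, 9): L = 6, F = 10, f = 14, h = 3.
15th percentile ≈ 6 + ((13.8 − 10) / 14) × 3 = 6.8143

6.8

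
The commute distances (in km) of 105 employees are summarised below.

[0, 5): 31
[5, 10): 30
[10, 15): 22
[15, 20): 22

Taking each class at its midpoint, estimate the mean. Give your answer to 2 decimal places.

Midpoints: 2.5, 7.5, 12.5, 17.5
Σfm = 31×2.5 + 30×7.5 + 22×12.5 + 22×17.5 = 962.5
n = Σf = 105
Mean = 962.5 / 105 = 9.1667

9.17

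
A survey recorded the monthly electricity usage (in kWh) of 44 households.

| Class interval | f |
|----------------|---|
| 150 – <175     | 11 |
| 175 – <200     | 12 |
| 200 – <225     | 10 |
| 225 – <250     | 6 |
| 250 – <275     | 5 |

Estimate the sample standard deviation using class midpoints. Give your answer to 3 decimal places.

Midpoints: 162.5, 187.5, 212.5, 237.5, 262.5
n = 44, Σfm = 8900, mean = 202.2727
Σfm² = 1846875
Σf(m − x̄)² = Σfm² − (Σfm)²/n = 1846875 − 8900²/44 = 46647.7273
Sample variance = 46647.7273 / 43 = 1084.8309
Standard deviation = √1084.8309 = 32.9368

32.937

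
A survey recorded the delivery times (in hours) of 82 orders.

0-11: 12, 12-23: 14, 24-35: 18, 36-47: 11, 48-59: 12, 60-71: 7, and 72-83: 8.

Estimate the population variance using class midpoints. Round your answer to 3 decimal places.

Midpoints: 5.5, 17.5, 29.5, 41.5, 53.5, 65.5, 77.5
n = 82, Σfm = 3019, mean = 36.8171
Σfm² = 151688.5
Σf(m − x̄)² = Σfm² − (Σfm)²/n = 151688.5 − 3019²/82 = 40537.7561
Population variance = 40537.7561 / 82 = 494.3629

494.363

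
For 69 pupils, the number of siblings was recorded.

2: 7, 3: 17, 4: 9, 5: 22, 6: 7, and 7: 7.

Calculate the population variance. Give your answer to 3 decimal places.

2.148

Values: 2, 3, 4, 5, 6, 7
n = 69, Σfx = 302, mean = 4.3768
Σfx² = 1470
Σf(x − x̄)² = Σfx² − (Σfx)²/n = 1470 − 302²/69 = 148.2029
Population variance = 148.2029 / 69 = 2.1479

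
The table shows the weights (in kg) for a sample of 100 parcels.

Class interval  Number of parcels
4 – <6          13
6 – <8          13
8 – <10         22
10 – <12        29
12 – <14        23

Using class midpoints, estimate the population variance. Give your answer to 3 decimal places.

Midpoints: 5, 7, 9, 11, 13
n = 100, Σfm = 972, mean = 9.7200
Σfm² = 10140
Σf(m − x̄)² = Σfm² − (Σfm)²/n = 10140 − 972²/100 = 692.1600
Population variance = 692.1600 / 100 = 6.9216

6.922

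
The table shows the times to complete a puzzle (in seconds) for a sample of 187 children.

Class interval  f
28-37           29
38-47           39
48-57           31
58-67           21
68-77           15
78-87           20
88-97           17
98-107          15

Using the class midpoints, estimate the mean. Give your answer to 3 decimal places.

Midpoints: 32.5, 42.5, 52.5, 62.5, 72.5, 82.5, 92.5, 102.5
Σfm = 29×32.5 + 39×42.5 + 31×52.5 + 21×62.5 + 15×72.5 + 20×82.5 + 17×92.5 + 15×102.5 = 11387.5
n = Σf = 187
Mean = 11387.5 / 187 = 60.8957

60.896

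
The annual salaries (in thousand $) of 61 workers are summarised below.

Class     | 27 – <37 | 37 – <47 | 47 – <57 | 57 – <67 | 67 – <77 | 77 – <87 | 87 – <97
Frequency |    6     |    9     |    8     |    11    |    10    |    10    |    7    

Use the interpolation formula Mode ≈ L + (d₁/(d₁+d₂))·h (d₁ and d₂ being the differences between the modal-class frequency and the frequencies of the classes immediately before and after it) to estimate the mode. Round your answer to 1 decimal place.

Modal class: 57 – <67 (highest frequency 11).
d₁ = 11 − 8 = 3, d₂ = 11 − 10 = 1
Mode ≈ 57 + (3/(3+1)) × 10 = 57 + 7.5000 = 64.5000

64.5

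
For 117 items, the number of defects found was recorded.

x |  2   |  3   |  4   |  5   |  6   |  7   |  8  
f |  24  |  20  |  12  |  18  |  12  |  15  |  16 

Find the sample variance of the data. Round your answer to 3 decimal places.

4.432

Values: 2, 3, 4, 5, 6, 7, 8
n = 117, Σfx = 551, mean = 4.7094
Σfx² = 3109
Σf(x − x̄)² = Σfx² − (Σfx)²/n = 3109 − 551²/117 = 514.1197
Sample variance = 514.1197 / 116 = 4.4321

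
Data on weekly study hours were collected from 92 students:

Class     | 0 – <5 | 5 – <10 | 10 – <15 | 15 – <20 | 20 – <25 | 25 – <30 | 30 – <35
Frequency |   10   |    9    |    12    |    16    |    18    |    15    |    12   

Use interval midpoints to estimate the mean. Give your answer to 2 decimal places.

Midpoints: 2.5, 7.5, 12.5, 17.5, 22.5, 27.5, 32.5
Σfm = 10×2.5 + 9×7.5 + 12×12.5 + 16×17.5 + 18×22.5 + 15×27.5 + 12×32.5 = 1730
n = Σf = 92
Mean = 1730 / 92 = 18.8043

18.80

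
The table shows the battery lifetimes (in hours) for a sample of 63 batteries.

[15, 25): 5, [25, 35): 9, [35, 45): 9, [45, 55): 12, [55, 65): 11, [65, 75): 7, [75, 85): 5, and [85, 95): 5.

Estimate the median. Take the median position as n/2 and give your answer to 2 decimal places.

52.08

Cumulative frequencies: 5, 14, 23, 35, 46, 53, 58, 63
n = 63; position = n/2 = 31.5.
This falls in the class [45, 55): L = 45, F = 23, f = 12, h = 10.
Median ≈ 45 + ((31.5 − 23) / 12) × 10 = 52.0833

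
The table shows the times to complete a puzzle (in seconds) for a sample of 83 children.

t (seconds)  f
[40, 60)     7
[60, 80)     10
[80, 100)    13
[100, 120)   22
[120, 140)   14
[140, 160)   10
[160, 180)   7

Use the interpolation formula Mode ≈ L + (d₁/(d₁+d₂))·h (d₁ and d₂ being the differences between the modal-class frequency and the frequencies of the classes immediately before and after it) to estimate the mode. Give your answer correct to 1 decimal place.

Modal class: [100, 120) (highest frequency 22).
d₁ = 22 − 13 = 9, d₂ = 22 − 14 = 8
Mode ≈ 100 + (9/(9+8)) × 20 = 100 + 10.5882 = 110.5882

110.6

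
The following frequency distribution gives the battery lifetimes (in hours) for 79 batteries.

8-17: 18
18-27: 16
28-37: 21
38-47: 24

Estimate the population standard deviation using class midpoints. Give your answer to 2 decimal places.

11.37

Midpoints: 12.5, 22.5, 32.5, 42.5
n = 79, Σfm = 2287.5, mean = 28.9557
Σfm² = 76443.75
Σf(m − x̄)² = Σfm² − (Σfm)²/n = 76443.75 − 2287.5²/79 = 10207.5949
Population variance = 10207.5949 / 79 = 129.2101
Standard deviation = √129.2101 = 11.3671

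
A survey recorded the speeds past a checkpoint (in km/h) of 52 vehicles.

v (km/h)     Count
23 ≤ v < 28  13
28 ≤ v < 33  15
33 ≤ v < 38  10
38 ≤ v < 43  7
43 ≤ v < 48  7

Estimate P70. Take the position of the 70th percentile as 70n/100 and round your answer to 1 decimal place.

Cumulative frequencies: 13, 28, 38, 45, 52
n = 52; position = 70n/100 = 36.4.
This falls in the class 33 ≤ v < 38: L = 33, F = 28, f = 10, h = 5.
70th percentile ≈ 33 + ((36.4 − 28) / 10) × 5 = 37.2000

37.2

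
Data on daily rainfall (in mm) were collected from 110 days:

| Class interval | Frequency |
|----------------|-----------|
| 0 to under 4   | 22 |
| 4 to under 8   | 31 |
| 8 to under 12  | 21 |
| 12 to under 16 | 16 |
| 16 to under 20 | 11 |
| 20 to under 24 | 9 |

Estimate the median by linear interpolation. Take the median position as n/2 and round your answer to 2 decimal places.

Cumulative frequencies: 22, 53, 74, 90, 101, 110
n = 110; position = n/2 = 55.
This falls in the class 8 to under 12: L = 8, F = 53, f = 21, h = 4.
Median ≈ 8 + ((55 − 53) / 21) × 4 = 8.3810

8.38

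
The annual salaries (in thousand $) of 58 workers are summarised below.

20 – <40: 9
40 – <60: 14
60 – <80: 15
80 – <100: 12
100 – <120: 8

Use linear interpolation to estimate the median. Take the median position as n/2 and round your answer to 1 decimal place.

Cumulative frequencies: 9, 23, 38, 50, 58
n = 58; position = n/2 = 29.
This falls in the class 60 – <80: L = 60, F = 23, f = 15, h = 20.
Median ≈ 60 + ((29 − 23) / 15) × 20 = 68.0000

68.0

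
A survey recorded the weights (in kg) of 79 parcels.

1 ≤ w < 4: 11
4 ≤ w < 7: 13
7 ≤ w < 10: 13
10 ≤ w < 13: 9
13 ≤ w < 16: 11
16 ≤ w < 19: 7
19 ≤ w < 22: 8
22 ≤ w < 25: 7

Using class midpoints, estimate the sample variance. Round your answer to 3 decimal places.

Midpoints: 2.5, 5.5, 8.5, 11.5, 14.5, 17.5, 20.5, 23.5
n = 79, Σfm = 923.5, mean = 11.6899
Σfm² = 14275.75
Σf(m − x̄)² = Σfm² − (Σfm)²/n = 14275.75 − 923.5²/79 = 3480.1519
Sample variance = 3480.1519 / 78 = 44.6173

44.617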